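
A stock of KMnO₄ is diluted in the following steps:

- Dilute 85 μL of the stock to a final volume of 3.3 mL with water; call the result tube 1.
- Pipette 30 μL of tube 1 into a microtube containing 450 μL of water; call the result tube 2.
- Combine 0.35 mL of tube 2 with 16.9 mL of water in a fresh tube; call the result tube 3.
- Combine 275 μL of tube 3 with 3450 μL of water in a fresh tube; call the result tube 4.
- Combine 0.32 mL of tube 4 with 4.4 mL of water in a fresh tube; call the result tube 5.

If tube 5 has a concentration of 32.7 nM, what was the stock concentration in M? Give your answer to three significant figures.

0.200 M

Step 1: 85 μL brought to 3.3 mL → factor 3300/85 = 38.824
Step 2: 30 μL + 450 μL = 480 μL total → factor 480/30 = 16
Step 3: 0.35 mL + 16.9 mL = 17.25 mL total → factor 17.25/0.35 = 49.286
Step 4: 275 μL + 3450 μL = 3725 μL total → factor 3725/275 = 13.545
Step 5: 0.32 mL + 4.4 mL = 4.72 mL total → factor 4.72/0.32 = 14.75
Overall dilution factor = 38.824 × 16 × 49.286 × 13.545 × 14.75 = 6.1168 × 10^6
Stock = 32.7 nM × 6.1168 × 10^6 = 2.000 × 10^8 nM = 0.200 M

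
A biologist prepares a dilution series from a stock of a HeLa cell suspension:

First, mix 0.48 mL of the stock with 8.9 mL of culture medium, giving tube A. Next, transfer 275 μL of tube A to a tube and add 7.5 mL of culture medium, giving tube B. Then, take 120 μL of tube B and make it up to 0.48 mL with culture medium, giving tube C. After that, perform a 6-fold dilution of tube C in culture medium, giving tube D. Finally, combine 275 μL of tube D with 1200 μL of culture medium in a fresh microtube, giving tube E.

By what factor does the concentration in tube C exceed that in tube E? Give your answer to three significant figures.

Step 1: 0.48 mL + 8.9 mL = 9.38 mL total → factor 9.38/0.48 = 19.542
Step 2: 275 μL + 7.5 mL = 7775 μL total → factor 7775/275 = 28.273
Step 3: 120 μL brought to 0.48 mL → factor 480/120 = 4
Step 4: 6-fold → factor 6
Step 5: 275 μL + 1200 μL = 1475 μL total → factor 1475/275 = 5.3636
Dilution factor to tube C = 2210; to tube E = 71121
[tube C]/[tube E] = (factor to tube E)/(factor to tube C) = 71121/2210 = 32.2

32.2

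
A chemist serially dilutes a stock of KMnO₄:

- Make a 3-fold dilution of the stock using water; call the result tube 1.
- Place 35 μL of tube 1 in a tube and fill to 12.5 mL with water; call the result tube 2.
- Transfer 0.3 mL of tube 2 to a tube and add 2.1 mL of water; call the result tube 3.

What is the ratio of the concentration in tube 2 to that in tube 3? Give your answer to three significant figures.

Step 1: 3-fold → factor 3
Step 2: 35 μL brought to 12.5 mL → factor 12500/35 = 357.14
Step 3: 0.3 mL + 2.1 mL = 2.4 mL total → factor 2.4/0.3 = 8
Dilution factor to tube 2 = 1071.4; to tube 3 = 8571.4
[tube 2]/[tube 3] = (factor to tube 3)/(factor to tube 2) = 8571.4/1071.4 = 8.00

8.00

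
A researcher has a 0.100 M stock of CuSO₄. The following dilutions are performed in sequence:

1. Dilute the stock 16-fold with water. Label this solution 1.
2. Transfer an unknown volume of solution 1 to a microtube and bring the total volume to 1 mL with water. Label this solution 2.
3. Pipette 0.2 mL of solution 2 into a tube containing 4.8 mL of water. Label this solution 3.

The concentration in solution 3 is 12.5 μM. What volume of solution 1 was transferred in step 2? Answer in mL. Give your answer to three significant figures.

0.0500 mL

Step 1: 16-fold → factor 16
Step 2: v brought to 1 mL → factor = 1 mL/v
Step 3: 0.2 mL + 4.8 mL = 5 mL total → factor 5/0.2 = 25
Product of known-step factors = 400
Overall factor = 0.100 M / (12.5 μM) = 8000
Step-2 factor = 8000 / 400 = 20
v = 1 mL / 20 = 0.0500 mL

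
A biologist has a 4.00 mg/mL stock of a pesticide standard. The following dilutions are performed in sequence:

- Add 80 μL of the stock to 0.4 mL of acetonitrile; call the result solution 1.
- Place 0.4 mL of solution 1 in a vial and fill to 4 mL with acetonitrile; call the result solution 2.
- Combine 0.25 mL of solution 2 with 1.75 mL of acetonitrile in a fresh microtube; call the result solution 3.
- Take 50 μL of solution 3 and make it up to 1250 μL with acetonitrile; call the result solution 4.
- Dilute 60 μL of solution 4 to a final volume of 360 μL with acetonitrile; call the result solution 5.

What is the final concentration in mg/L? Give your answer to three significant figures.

0.0556 mg/L

Step 1: 80 μL + 0.4 mL = 480 μL total → factor 480/80 = 6
Step 2: 0.4 mL brought to 4 mL → factor 4/0.4 = 10
Step 3: 0.25 mL + 1.75 mL = 2 mL total → factor 2/0.25 = 8
Step 4: 50 μL brought to 1250 μL → factor 1250/50 = 25
Step 5: 60 μL brought to 360 μL → factor 360/60 = 6
Overall dilution factor = 6 × 10 × 8 × 25 × 6 = 72000
Final = 4.00 mg/mL / 72000 = 5.556 × 10^-5 mg/mL = 0.0556 mg/L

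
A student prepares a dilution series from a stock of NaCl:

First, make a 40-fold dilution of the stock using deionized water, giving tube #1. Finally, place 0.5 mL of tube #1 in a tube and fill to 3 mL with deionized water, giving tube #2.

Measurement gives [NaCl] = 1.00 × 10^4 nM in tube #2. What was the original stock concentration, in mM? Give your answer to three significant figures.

2.40 mM

Step 1: 40-fold → factor 40
Step 2: 0.5 mL brought to 3 mL → factor 3/0.5 = 6
Overall dilution factor = 40 × 6 = 240
Stock = 1.00 × 10^4 nM × 240 = 2.400 × 10^6 nM = 2.40 mM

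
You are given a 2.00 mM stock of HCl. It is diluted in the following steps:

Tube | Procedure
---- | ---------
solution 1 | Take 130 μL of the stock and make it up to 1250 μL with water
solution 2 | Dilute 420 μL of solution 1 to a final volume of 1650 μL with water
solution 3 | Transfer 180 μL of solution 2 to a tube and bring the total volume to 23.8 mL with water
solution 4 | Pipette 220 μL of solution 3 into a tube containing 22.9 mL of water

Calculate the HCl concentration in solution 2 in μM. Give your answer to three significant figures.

52.9 μM

Step 1: 130 μL brought to 1250 μL → factor 1250/130 = 9.6154
Step 2: 420 μL brought to 1650 μL → factor 1650/420 = 3.9286
Dilution factor through solution 2 = 9.6154 × 3.9286 = 37.775
[solution 2] = 2.00 mM / 37.775 = 0.05295 mM = 52.9 μM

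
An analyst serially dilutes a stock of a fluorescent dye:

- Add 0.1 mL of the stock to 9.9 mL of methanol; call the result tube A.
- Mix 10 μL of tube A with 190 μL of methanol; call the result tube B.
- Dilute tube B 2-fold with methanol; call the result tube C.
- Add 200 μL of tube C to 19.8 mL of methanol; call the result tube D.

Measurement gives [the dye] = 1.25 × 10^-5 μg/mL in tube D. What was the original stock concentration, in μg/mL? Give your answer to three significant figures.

Step 1: 0.1 mL + 9.9 mL = 10 mL total → factor 10/0.1 = 100
Step 2: 10 μL + 190 μL = 200 μL total → factor 200/10 = 20
Step 3: 2-fold → factor 2
Step 4: 200 μL + 19.8 mL = 20000 μL total → factor 20000/200 = 100
Overall dilution factor = 100 × 20 × 2 × 100 = 4 × 10^5
Stock = 1.25 × 10^-5 μg/mL × 4 × 10^5 = 5.00 μg/mL

5.00 μg/mL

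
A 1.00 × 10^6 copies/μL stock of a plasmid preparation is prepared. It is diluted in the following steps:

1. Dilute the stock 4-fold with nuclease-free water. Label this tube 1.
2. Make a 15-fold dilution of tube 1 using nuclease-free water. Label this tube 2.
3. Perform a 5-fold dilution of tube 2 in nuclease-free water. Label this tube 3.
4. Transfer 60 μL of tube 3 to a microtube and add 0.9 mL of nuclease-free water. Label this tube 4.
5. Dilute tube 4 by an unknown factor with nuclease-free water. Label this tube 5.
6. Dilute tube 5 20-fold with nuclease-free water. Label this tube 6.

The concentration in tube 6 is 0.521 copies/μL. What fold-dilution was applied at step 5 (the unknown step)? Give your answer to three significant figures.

20.0-fold

Step 1: 4-fold → factor 4
Step 2: 15-fold → factor 15
Step 3: 5-fold → factor 5
Step 4: 60 μL + 0.9 mL = 960 μL total → factor 960/60 = 16
Step 5: unknown factor x
Step 6: 20-fold → factor 20
Product of known-step factors = 96000
Overall factor = 1.00 × 10^6 copies/μL / (0.521 copies/μL) = 1.9194 × 10^6
x = 1.9194 × 10^6 / 96000 = 20.0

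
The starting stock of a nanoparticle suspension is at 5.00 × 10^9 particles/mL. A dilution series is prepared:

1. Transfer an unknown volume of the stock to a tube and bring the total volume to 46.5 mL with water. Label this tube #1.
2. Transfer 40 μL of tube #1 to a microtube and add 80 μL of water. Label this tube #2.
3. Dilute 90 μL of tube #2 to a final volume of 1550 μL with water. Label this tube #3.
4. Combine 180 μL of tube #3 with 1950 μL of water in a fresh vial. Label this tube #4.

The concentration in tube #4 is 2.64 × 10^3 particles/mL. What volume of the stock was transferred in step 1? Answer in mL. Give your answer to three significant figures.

Step 1: v brought to 46.5 mL → factor = 46.5 mL/v
Step 2: 40 μL + 80 μL = 120 μL total → factor 120/40 = 3
Step 3: 90 μL brought to 1550 μL → factor 1550/90 = 17.222
Step 4: 180 μL + 1950 μL = 2130 μL total → factor 2130/180 = 11.833
Product of known-step factors = 611.39
Overall factor = 5.00 × 10^9 particles/mL / (2.64 × 10^3 particles/mL) = 1.8939 × 10^6
Step-1 factor = 1.8939 × 10^6 / 611.39 = 3097.8
v = 46.5 mL / 3097.8 = 0.0150 mL

0.0150 mL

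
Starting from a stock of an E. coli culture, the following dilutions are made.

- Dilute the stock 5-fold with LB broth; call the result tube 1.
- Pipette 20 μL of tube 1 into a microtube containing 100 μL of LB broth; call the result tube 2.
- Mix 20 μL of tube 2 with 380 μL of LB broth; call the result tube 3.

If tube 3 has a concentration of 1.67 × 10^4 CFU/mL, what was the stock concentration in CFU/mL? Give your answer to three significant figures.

1.00 × 10^7 CFU/mL

Step 1: 5-fold → factor 5
Step 2: 20 μL + 100 μL = 120 μL total → factor 120/20 = 6
Step 3: 20 μL + 380 μL = 400 μL total → factor 400/20 = 20
Overall dilution factor = 5 × 6 × 20 = 600
Stock = 1.67 × 10^4 CFU/mL × 600 = 1.00 × 10^7 CFU/mL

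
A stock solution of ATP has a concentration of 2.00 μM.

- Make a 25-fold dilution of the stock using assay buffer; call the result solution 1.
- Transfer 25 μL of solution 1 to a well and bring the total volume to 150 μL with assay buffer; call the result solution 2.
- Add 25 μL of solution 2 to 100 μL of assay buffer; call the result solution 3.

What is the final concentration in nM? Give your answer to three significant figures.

2.67 nM

Step 1: 25-fold → factor 25
Step 2: 25 μL brought to 150 μL → factor 150/25 = 6
Step 3: 25 μL + 100 μL = 125 μL total → factor 125/25 = 5
Overall dilution factor = 25 × 6 × 5 = 750
Final = 2.00 μM / 750 = 0.002667 μM = 2.67 nM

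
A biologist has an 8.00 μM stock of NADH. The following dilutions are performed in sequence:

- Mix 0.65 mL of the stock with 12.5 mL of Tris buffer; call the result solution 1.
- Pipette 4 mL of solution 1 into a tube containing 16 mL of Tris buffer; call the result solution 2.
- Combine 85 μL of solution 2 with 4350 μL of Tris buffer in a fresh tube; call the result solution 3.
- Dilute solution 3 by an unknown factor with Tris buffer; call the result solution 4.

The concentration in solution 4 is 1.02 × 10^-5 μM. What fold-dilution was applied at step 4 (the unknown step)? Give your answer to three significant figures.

Step 1: 0.65 mL + 12.5 mL = 13.15 mL total → factor 13.15/0.65 = 20.231
Step 2: 4 mL + 16 mL = 20 mL total → factor 20/4 = 5
Step 3: 85 μL + 4350 μL = 4435 μL total → factor 4435/85 = 52.176
Step 4: unknown factor x
Product of known-step factors = 5277.9
Overall factor = 8.00 μM / (1.02 × 10^-5 μM) = 7.8431 × 10^5
x = 7.8431 × 10^5 / 5277.9 = 149

149-fold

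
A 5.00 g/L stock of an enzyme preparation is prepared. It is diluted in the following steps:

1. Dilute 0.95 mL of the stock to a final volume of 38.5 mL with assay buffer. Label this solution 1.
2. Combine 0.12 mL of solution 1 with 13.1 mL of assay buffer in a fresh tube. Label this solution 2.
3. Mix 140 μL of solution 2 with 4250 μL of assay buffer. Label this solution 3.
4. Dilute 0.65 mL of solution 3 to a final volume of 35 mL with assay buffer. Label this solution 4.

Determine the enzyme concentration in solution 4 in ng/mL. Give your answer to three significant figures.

Step 1: 0.95 mL brought to 38.5 mL → factor 38.5/0.95 = 40.526
Step 2: 0.12 mL + 13.1 mL = 13.22 mL total → factor 13.22/0.12 = 110.17
Step 3: 140 μL + 4250 μL = 4390 μL total → factor 4390/140 = 31.357
Step 4: 0.65 mL brought to 35 mL → factor 35/0.65 = 53.846
Overall dilution factor = 40.526 × 110.17 × 31.357 × 53.846 = 7.5384 × 10^6
Final = 5.00 g/L / 7.5384 × 10^6 = 6.633 × 10^-7 g/L = 0.663 ng/mL

0.663 ng/mL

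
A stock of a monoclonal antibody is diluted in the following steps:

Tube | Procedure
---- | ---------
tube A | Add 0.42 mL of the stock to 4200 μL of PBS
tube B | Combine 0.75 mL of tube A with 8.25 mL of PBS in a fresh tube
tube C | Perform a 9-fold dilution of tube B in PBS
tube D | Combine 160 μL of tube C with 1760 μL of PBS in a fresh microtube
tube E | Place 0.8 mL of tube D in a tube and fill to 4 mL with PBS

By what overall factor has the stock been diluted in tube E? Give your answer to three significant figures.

Step 1: 0.42 mL + 4200 μL = 4.62 mL total → factor 4.62/0.42 = 11
Step 2: 0.75 mL + 8.25 mL = 9 mL total → factor 9/0.75 = 12
Step 3: 9-fold → factor 9
Step 4: 160 μL + 1760 μL = 1920 μL total → factor 1920/160 = 12
Step 5: 0.8 mL brought to 4 mL → factor 4/0.8 = 5
Overall dilution factor = 11 × 12 × 9 × 12 × 5 = 71280

7.13 × 10^4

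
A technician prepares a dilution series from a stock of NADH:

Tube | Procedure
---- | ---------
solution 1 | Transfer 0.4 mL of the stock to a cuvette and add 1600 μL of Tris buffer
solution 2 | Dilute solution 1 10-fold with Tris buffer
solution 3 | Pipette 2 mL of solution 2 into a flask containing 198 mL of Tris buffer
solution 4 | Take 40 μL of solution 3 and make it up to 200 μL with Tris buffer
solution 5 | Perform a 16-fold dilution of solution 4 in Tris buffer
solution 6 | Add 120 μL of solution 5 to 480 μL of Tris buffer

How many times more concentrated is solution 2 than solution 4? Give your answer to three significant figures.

500

Step 1: 0.4 mL + 1600 μL = 2 mL total → factor 2/0.4 = 5
Step 2: 10-fold → factor 10
Step 3: 2 mL + 198 mL = 200 mL total → factor 200/2 = 100
Step 4: 40 μL brought to 200 μL → factor 200/40 = 5
Dilution factor to solution 2 = 50; to solution 4 = 25000
[solution 2]/[solution 4] = (factor to solution 4)/(factor to solution 2) = 25000/50 = 500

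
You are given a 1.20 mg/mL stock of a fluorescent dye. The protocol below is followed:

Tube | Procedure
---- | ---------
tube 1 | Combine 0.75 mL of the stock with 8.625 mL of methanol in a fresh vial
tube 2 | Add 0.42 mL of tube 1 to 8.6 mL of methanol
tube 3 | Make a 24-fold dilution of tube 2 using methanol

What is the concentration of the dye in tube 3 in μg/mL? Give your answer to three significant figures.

Step 1: 0.75 mL + 8.625 mL = 9.375 mL total → factor 9.375/0.75 = 12.5
Step 2: 0.42 mL + 8.6 mL = 9.02 mL total → factor 9.02/0.42 = 21.476
Step 3: 24-fold → factor 24
Overall dilution factor = 12.5 × 21.476 × 24 = 6442.9
Final = 1.20 mg/mL / 6442.9 = 0.0001863 mg/mL = 0.186 μg/mL

0.186 μg/mL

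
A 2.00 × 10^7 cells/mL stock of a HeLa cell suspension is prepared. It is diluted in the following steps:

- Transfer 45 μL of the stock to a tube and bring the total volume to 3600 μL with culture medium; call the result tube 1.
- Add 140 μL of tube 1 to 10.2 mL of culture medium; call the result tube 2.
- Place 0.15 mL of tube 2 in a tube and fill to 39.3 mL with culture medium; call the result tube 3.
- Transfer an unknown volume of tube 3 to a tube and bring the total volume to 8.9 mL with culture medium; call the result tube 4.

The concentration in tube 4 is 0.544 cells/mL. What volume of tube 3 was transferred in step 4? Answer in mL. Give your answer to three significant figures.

Step 1: 45 μL brought to 3600 μL → factor 3600/45 = 80
Step 2: 140 μL + 10.2 mL = 10340 μL total → factor 10340/140 = 73.857
Step 3: 0.15 mL brought to 39.3 mL → factor 39.3/0.15 = 262
Step 4: v brought to 8.9 mL → factor = 8.9 mL/v
Product of known-step factors = 1.548 × 10^6
Overall factor = 2.00 × 10^7 cells/mL / (0.544 cells/mL) = 3.6765 × 10^7
Step-4 factor = 3.6765 × 10^7 / 1.548 × 10^6 = 23.749
v = 8.9 mL / 23.749 = 0.375 mL

0.375 mL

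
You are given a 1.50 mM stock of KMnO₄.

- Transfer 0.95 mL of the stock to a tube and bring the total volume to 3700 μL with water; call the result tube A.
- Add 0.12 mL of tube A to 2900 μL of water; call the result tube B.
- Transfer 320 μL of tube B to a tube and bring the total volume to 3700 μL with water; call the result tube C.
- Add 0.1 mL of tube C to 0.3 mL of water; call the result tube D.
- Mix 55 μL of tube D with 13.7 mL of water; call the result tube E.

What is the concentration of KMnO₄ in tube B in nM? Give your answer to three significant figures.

1.53 × 10^4 nM

Step 1: 0.95 mL brought to 3700 μL → factor 3.7/0.95 = 3.8947
Step 2: 0.12 mL + 2900 μL = 3.02 mL total → factor 3.02/0.12 = 25.167
Dilution factor through tube B = 3.8947 × 25.167 = 98.018
[tube B] = 1.50 mM / 98.018 = 0.01530 mM = 1.53 × 10^4 nM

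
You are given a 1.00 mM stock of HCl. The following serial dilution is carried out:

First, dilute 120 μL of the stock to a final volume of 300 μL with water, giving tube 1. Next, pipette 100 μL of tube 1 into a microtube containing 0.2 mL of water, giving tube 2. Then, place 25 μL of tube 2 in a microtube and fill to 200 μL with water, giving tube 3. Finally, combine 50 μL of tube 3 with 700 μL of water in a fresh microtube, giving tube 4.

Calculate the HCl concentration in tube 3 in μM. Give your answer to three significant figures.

16.7 μM

Step 1: 120 μL brought to 300 μL → factor 300/120 = 2.5
Step 2: 100 μL + 0.2 mL = 300 μL total → factor 300/100 = 3
Step 3: 25 μL brought to 200 μL → factor 200/25 = 8
Dilution factor through tube 3 = 2.5 × 3 × 8 = 60
[tube 3] = 1.00 mM / 60 = 0.01667 mM = 16.7 μM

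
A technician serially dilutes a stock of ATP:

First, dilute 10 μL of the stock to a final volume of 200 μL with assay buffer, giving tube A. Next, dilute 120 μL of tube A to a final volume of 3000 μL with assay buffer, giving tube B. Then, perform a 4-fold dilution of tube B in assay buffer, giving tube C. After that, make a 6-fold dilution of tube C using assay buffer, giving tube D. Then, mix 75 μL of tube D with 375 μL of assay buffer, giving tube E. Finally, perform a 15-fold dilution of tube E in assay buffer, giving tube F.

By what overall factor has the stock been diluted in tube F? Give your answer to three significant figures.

Step 1: 10 μL brought to 200 μL → factor 200/10 = 20
Step 2: 120 μL brought to 3000 μL → factor 3000/120 = 25
Step 3: 4-fold → factor 4
Step 4: 6-fold → factor 6
Step 5: 75 μL + 375 μL = 450 μL total → factor 450/75 = 6
Step 6: 15-fold → factor 15
Overall dilution factor = 20 × 25 × 4 × 6 × 6 × 15 = 1.08 × 10^6

1.08 × 10^6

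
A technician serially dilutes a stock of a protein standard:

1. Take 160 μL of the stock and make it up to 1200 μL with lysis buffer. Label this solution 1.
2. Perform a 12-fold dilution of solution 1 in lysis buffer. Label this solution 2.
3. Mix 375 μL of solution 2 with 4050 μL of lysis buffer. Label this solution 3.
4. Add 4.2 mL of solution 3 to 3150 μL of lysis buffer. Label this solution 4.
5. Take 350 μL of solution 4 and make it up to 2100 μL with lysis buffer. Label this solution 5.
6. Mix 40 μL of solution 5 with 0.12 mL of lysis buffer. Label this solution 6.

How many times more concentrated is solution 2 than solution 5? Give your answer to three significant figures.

124

Step 1: 160 μL brought to 1200 μL → factor 1200/160 = 7.5
Step 2: 12-fold → factor 12
Step 3: 375 μL + 4050 μL = 4425 μL total → factor 4425/375 = 11.8
Step 4: 4.2 mL + 3150 μL = 7.35 mL total → factor 7.35/4.2 = 1.75
Step 5: 350 μL brought to 2100 μL → factor 2100/350 = 6
Dilution factor to solution 2 = 90; to solution 5 = 11151
[solution 2]/[solution 5] = (factor to solution 5)/(factor to solution 2) = 11151/90 = 124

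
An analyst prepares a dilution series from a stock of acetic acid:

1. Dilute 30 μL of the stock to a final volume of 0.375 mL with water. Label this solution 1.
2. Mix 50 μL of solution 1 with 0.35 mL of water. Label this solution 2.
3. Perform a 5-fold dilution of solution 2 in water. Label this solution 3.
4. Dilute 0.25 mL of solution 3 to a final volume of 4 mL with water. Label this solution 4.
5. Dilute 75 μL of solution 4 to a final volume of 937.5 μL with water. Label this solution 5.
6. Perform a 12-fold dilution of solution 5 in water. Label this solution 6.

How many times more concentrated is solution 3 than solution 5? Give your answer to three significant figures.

200

Step 1: 30 μL brought to 0.375 mL → factor 375/30 = 12.5
Step 2: 50 μL + 0.35 mL = 400 μL total → factor 400/50 = 8
Step 3: 5-fold → factor 5
Step 4: 0.25 mL brought to 4 mL → factor 4/0.25 = 16
Step 5: 75 μL brought to 937.5 μL → factor 937.5/75 = 12.5
Dilution factor to solution 3 = 500; to solution 5 = 1 × 10^5
[solution 3]/[solution 5] = (factor to solution 5)/(factor to solution 3) = 1 × 10^5/500 = 200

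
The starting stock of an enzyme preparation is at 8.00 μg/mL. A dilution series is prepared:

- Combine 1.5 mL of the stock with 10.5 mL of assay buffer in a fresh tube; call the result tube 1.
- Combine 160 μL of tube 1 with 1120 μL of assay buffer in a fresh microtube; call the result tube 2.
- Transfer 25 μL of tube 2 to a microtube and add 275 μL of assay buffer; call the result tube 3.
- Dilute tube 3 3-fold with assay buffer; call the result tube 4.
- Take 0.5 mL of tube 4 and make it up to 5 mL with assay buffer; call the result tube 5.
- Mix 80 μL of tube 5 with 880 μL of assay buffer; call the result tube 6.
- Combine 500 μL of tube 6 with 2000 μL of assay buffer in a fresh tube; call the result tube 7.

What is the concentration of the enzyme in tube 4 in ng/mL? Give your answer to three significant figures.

3.47 ng/mL

Step 1: 1.5 mL + 10.5 mL = 12 mL total → factor 12/1.5 = 8
Step 2: 160 μL + 1120 μL = 1280 μL total → factor 1280/160 = 8
Step 3: 25 μL + 275 μL = 300 μL total → factor 300/25 = 12
Step 4: 3-fold → factor 3
Dilution factor through tube 4 = 8 × 8 × 12 × 3 = 2304
[tube 4] = 8.00 μg/mL / 2304 = 0.003472 μg/mL = 3.47 ng/mL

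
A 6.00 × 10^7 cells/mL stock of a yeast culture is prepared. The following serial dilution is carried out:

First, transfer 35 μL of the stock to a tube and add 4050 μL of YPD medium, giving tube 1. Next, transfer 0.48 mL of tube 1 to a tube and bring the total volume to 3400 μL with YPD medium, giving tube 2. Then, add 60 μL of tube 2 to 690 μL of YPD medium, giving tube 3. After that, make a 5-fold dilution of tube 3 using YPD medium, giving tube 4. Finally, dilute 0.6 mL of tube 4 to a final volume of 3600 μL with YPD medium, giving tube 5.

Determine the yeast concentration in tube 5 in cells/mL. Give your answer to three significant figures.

Step 1: 35 μL + 4050 μL = 4085 μL total → factor 4085/35 = 116.71
Step 2: 0.48 mL brought to 3400 μL → factor 3.4/0.48 = 7.0833
Step 3: 60 μL + 690 μL = 750 μL total → factor 750/60 = 12.5
Step 4: 5-fold → factor 5
Step 5: 0.6 mL brought to 3600 μL → factor 3.6/0.6 = 6
Overall dilution factor = 116.71 × 7.0833 × 12.5 × 5 × 6 = 3.1002 × 10^5
Final = 6.00 × 10^7 cells/mL / 3.1002 × 10^5 = 194 cells/mL

194 cells/mL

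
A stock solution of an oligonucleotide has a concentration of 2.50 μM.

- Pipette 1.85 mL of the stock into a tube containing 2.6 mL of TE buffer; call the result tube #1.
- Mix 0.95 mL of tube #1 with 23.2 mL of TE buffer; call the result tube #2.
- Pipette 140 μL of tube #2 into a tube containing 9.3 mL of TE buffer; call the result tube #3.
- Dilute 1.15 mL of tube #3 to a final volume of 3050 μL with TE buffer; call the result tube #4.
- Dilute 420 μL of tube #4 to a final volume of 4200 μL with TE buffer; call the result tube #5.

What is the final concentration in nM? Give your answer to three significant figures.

Step 1: 1.85 mL + 2.6 mL = 4.45 mL total → factor 4.45/1.85 = 2.4054
Step 2: 0.95 mL + 23.2 mL = 24.15 mL total → factor 24.15/0.95 = 25.421
Step 3: 140 μL + 9.3 mL = 9440 μL total → factor 9440/140 = 67.429
Step 4: 1.15 mL brought to 3050 μL → factor 3.05/1.15 = 2.6522
Step 5: 420 μL brought to 4200 μL → factor 4200/420 = 10
Overall dilution factor = 2.4054 × 25.421 × 67.429 × 2.6522 × 10 = 1.0935 × 10^5
Final = 2.50 μM / 1.0935 × 10^5 = 2.286 × 10^-5 μM = 0.0229 nM

0.0229 nM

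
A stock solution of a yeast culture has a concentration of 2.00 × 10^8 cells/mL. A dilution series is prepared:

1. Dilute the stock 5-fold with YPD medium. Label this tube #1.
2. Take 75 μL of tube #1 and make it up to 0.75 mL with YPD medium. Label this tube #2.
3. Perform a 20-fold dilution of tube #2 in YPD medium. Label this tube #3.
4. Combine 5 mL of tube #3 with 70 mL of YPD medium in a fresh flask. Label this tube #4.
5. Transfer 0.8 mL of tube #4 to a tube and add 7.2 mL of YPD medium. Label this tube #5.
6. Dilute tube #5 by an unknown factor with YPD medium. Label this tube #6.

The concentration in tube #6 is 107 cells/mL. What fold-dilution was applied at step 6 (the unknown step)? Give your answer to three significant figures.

Step 1: 5-fold → factor 5
Step 2: 75 μL brought to 0.75 mL → factor 750/75 = 10
Step 3: 20-fold → factor 20
Step 4: 5 mL + 70 mL = 75 mL total → factor 75/5 = 15
Step 5: 0.8 mL + 7.2 mL = 8 mL total → factor 8/0.8 = 10
Step 6: unknown factor x
Product of known-step factors = 1.5 × 10^5
Overall factor = 2.00 × 10^8 cells/mL / (107 cells/mL) = 1.8692 × 10^6
x = 1.8692 × 10^6 / 1.5 × 10^5 = 12.5

12.5-fold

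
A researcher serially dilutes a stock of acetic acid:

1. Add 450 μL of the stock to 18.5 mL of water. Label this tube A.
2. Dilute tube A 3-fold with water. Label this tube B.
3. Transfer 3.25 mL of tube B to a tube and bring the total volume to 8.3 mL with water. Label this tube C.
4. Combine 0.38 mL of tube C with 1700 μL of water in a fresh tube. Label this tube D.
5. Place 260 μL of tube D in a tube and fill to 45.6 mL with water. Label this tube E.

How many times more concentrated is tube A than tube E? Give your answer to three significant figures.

Step 1: 450 μL + 18.5 mL = 18950 μL total → factor 18950/450 = 42.111
Step 2: 3-fold → factor 3
Step 3: 3.25 mL brought to 8.3 mL → factor 8.3/3.25 = 2.5538
Step 4: 0.38 mL + 1700 μL = 2.08 mL total → factor 2.08/0.38 = 5.4737
Step 5: 260 μL brought to 45.6 mL → factor 45600/260 = 175.38
Dilution factor to tube A = 42.111; to tube E = 3.0973 × 10^5
[tube A]/[tube E] = (factor to tube E)/(factor to tube A) = 3.0973 × 10^5/42.111 = 7.36 × 10^3

7.36 × 10^3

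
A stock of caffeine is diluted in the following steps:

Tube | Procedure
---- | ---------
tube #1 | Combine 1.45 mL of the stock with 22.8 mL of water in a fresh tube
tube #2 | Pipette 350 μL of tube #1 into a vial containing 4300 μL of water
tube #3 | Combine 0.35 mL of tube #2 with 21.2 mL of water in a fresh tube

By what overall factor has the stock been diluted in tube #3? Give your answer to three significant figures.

1.37 × 10^4

Step 1: 1.45 mL + 22.8 mL = 24.25 mL total → factor 24.25/1.45 = 16.724
Step 2: 350 μL + 4300 μL = 4650 μL total → factor 4650/350 = 13.286
Step 3: 0.35 mL + 21.2 mL = 21.55 mL total → factor 21.55/0.35 = 61.571
Overall dilution factor = 16.724 × 13.286 × 61.571 = 13681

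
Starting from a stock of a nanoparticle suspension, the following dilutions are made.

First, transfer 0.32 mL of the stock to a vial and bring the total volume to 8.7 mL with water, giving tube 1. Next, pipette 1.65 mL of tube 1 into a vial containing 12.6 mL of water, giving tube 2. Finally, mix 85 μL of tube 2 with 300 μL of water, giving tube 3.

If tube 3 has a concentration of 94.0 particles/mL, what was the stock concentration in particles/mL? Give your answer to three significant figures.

Step 1: 0.32 mL brought to 8.7 mL → factor 8.7/0.32 = 27.188
Step 2: 1.65 mL + 12.6 mL = 14.25 mL total → factor 14.25/1.65 = 8.6364
Step 3: 85 μL + 300 μL = 385 μL total → factor 385/85 = 4.5294
Overall dilution factor = 27.188 × 8.6364 × 4.5294 = 1063.5
Stock = 94.0 particles/mL × 1063.5 = 1.00 × 10^5 particles/mL

1.00 × 10^5 particles/mL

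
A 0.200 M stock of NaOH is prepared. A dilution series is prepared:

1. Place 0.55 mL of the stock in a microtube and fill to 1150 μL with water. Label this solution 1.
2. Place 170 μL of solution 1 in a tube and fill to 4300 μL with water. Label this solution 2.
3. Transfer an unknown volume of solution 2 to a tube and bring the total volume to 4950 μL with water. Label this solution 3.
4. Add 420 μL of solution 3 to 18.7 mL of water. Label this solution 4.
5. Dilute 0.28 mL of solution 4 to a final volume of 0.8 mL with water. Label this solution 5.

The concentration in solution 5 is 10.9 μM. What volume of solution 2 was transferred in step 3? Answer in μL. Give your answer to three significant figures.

1.86 × 10^3 μL

Step 1: 0.55 mL brought to 1150 μL → factor 1.15/0.55 = 2.0909
Step 2: 170 μL brought to 4300 μL → factor 4300/170 = 25.294
Step 3: v brought to 4950 μL → factor = 4950 μL/v
Step 4: 420 μL + 18.7 mL = 19120 μL total → factor 19120/420 = 45.524
Step 5: 0.28 mL brought to 0.8 mL → factor 0.8/0.28 = 2.8571
Product of known-step factors = 6879
Overall factor = 0.200 M / (10.9 μM) = 18349
Step-3 factor = 18349 / 6879 = 2.6673
v = 4950 μL / 2.6673 = 1.86 × 10^3 μL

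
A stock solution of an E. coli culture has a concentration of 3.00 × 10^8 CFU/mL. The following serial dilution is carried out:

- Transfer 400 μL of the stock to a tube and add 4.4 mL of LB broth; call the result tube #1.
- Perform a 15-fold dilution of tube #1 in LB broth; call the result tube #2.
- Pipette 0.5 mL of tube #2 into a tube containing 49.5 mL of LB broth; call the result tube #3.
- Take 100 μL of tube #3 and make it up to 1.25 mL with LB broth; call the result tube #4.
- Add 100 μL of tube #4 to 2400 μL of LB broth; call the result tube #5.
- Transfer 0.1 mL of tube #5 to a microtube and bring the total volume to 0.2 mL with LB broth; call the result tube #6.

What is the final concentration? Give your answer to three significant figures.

Step 1: 400 μL + 4.4 mL = 4800 μL total → factor 4800/400 = 12
Step 2: 15-fold → factor 15
Step 3: 0.5 mL + 49.5 mL = 50 mL total → factor 50/0.5 = 100
Step 4: 100 μL brought to 1.25 mL → factor 1250/100 = 12.5
Step 5: 100 μL + 2400 μL = 2500 μL total → factor 2500/100 = 25
Step 6: 0.1 mL brought to 0.2 mL → factor 0.2/0.1 = 2
Overall dilution factor = 12 × 15 × 100 × 12.5 × 25 × 2 = 1.125 × 10^7
Final = 3.00 × 10^8 CFU/mL / 1.125 × 10^7 = 26.7 CFU/mL

26.7 CFU/mL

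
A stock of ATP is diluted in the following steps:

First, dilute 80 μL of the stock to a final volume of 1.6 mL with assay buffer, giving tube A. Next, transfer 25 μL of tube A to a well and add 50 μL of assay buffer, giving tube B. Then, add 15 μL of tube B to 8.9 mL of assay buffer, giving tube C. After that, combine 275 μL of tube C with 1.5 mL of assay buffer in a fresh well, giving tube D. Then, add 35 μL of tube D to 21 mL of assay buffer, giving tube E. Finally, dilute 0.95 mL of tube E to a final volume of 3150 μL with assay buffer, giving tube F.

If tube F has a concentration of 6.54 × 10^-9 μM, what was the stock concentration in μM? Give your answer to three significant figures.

3.00 μM

Step 1: 80 μL brought to 1.6 mL → factor 1600/80 = 20
Step 2: 25 μL + 50 μL = 75 μL total → factor 75/25 = 3
Step 3: 15 μL + 8.9 mL = 8915 μL total → factor 8915/15 = 594.33
Step 4: 275 μL + 1.5 mL = 1775 μL total → factor 1775/275 = 6.4545
Step 5: 35 μL + 21 mL = 21035 μL total → factor 21035/35 = 601
Step 6: 0.95 mL brought to 3150 μL → factor 3.15/0.95 = 3.3158
Overall dilution factor = 20 × 3 × 594.33 × 6.4545 × 601 × 3.3158 = 4.5868 × 10^8
Stock = 6.54 × 10^-9 μM × 4.5868 × 10^8 = 3.00 μM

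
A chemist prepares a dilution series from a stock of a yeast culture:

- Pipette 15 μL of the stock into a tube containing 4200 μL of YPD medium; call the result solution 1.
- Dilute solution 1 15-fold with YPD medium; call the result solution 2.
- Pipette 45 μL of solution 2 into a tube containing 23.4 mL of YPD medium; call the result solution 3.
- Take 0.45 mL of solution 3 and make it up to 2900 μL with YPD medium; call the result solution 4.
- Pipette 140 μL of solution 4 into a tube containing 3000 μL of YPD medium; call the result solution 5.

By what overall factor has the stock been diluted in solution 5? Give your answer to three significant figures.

Step 1: 15 μL + 4200 μL = 4215 μL total → factor 4215/15 = 281
Step 2: 15-fold → factor 15
Step 3: 45 μL + 23.4 mL = 23445 μL total → factor 23445/45 = 521
Step 4: 0.45 mL brought to 2900 μL → factor 2.9/0.45 = 6.4444
Step 5: 140 μL + 3000 μL = 3140 μL total → factor 3140/140 = 22.429
Overall dilution factor = 281 × 15 × 521 × 6.4444 × 22.429 = 3.1741 × 10^8

3.17 × 10^8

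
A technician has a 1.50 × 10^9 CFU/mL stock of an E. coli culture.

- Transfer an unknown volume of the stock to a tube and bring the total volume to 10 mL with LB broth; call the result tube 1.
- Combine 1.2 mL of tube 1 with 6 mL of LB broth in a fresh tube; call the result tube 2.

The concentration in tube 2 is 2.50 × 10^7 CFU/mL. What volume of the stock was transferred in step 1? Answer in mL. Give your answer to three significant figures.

Step 1: v brought to 10 mL → factor = 10 mL/v
Step 2: 1.2 mL + 6 mL = 7.2 mL total → factor 7.2/1.2 = 6
Product of known-step factors = 6
Overall factor = 1.50 × 10^9 CFU/mL / (2.50 × 10^7 CFU/mL) = 60
Step-1 factor = 60 / 6 = 10
v = 10 mL / 10 = 1.00 mL

1.00 mL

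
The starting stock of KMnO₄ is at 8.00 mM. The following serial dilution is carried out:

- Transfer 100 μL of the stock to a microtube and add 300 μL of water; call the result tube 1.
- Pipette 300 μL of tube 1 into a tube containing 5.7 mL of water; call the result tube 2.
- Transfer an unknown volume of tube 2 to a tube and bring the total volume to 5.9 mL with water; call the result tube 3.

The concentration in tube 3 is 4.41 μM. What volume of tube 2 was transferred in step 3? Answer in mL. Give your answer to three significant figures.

0.260 mL

Step 1: 100 μL + 300 μL = 400 μL total → factor 400/100 = 4
Step 2: 300 μL + 5.7 mL = 6000 μL total → factor 6000/300 = 20
Step 3: v brought to 5.9 mL → factor = 5.9 mL/v
Product of known-step factors = 80
Overall factor = 8.00 mM / (4.41 μM) = 1814.1
Step-3 factor = 1814.1 / 80 = 22.676
v = 5.9 mL / 22.676 = 0.260 mL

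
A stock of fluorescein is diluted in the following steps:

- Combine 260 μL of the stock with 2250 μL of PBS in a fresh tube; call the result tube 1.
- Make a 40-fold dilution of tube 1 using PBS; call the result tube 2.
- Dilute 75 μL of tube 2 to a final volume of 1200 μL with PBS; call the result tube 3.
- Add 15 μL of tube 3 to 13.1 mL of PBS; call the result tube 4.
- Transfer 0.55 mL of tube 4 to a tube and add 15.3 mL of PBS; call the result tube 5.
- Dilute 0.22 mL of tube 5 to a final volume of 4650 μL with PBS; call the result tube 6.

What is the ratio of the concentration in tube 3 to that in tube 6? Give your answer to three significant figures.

5.33 × 10^5

Step 1: 260 μL + 2250 μL = 2510 μL total → factor 2510/260 = 9.6538
Step 2: 40-fold → factor 40
Step 3: 75 μL brought to 1200 μL → factor 1200/75 = 16
Step 4: 15 μL + 13.1 mL = 13115 μL total → factor 13115/15 = 874.33
Step 5: 0.55 mL + 15.3 mL = 15.85 mL total → factor 15.85/0.55 = 28.818
Step 6: 0.22 mL brought to 4650 μL → factor 4.65/0.22 = 21.136
Dilution factor to tube 3 = 6178.5; to tube 6 = 3.2904 × 10^9
[tube 3]/[tube 6] = (factor to tube 6)/(factor to tube 3) = 3.2904 × 10^9/6178.5 = 5.33 × 10^5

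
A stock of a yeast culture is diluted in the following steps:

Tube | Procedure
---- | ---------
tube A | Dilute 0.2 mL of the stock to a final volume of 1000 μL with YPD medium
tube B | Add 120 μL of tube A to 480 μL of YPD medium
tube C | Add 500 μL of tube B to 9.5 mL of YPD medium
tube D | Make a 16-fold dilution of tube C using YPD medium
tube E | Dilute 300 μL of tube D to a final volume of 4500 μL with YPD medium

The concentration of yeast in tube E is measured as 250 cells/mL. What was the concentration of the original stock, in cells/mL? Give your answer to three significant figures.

3.00 × 10^7 cells/mL

Step 1: 0.2 mL brought to 1000 μL → factor 1/0.2 = 5
Step 2: 120 μL + 480 μL = 600 μL total → factor 600/120 = 5
Step 3: 500 μL + 9.5 mL = 10000 μL total → factor 10000/500 = 20
Step 4: 16-fold → factor 16
Step 5: 300 μL brought to 4500 μL → factor 4500/300 = 15
Overall dilution factor = 5 × 5 × 20 × 16 × 15 = 1.2 × 10^5
Stock = 250 cells/mL × 1.2 × 10^5 = 3.00 × 10^7 cells/mL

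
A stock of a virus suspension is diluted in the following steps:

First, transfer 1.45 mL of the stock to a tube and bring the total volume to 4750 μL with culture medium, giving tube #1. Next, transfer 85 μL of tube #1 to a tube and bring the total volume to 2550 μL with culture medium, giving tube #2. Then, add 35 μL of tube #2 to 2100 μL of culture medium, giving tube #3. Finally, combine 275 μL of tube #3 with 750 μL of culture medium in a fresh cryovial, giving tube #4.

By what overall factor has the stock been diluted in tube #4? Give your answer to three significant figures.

2.23 × 10^4

Step 1: 1.45 mL brought to 4750 μL → factor 4.75/1.45 = 3.2759
Step 2: 85 μL brought to 2550 μL → factor 2550/85 = 30
Step 3: 35 μL + 2100 μL = 2135 μL total → factor 2135/35 = 61
Step 4: 275 μL + 750 μL = 1025 μL total → factor 1025/275 = 3.7273
Overall dilution factor = 3.2759 × 30 × 61 × 3.7273 = 22344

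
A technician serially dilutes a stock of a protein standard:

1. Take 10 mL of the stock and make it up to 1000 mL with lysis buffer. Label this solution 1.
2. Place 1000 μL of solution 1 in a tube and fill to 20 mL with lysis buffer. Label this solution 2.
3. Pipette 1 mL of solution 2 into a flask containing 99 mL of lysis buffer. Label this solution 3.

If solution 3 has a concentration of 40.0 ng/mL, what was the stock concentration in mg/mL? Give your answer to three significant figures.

8.00 mg/mL

Step 1: 10 mL brought to 1000 mL → factor 1000/10 = 100
Step 2: 1000 μL brought to 20 mL → factor 20000/1000 = 20
Step 3: 1 mL + 99 mL = 100 mL total → factor 100/1 = 100
Overall dilution factor = 100 × 20 × 100 = 2 × 10^5
Stock = 40.0 ng/mL × 2 × 10^5 = 8.000 × 10^6 ng/mL = 8.00 mg/mL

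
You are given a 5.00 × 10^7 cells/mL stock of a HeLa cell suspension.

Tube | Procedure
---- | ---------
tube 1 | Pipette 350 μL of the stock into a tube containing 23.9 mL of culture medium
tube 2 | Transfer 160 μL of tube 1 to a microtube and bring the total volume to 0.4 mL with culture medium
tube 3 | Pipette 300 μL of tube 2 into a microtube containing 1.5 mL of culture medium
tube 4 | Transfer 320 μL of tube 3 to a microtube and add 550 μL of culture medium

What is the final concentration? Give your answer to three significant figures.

Step 1: 350 μL + 23.9 mL = 24250 μL total → factor 24250/350 = 69.286
Step 2: 160 μL brought to 0.4 mL → factor 400/160 = 2.5
Step 3: 300 μL + 1.5 mL = 1800 μL total → factor 1800/300 = 6
Step 4: 320 μL + 550 μL = 870 μL total → factor 870/320 = 2.7188
Overall dilution factor = 69.286 × 2.5 × 6 × 2.7188 = 2825.6
Final = 5.00 × 10^7 cells/mL / 2825.6 = 1.77 × 10^4 cells/mL

1.77 × 10^4 cells/mL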